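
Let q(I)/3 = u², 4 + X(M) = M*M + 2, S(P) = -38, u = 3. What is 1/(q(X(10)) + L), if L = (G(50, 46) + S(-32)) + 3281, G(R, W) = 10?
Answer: 1/3280 ≈ 0.00030488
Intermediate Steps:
X(M) = -2 + M² (X(M) = -4 + (M*M + 2) = -4 + (M² + 2) = -4 + (2 + M²) = -2 + M²)
q(I) = 27 (q(I) = 3*3² = 3*9 = 27)
L = 3253 (L = (10 - 38) + 3281 = -28 + 3281 = 3253)
1/(q(X(10)) + L) = 1/(27 + 3253) = 1/3280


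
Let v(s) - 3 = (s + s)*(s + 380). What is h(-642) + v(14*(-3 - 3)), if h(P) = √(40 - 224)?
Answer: -49725 + 2*I*√46 ≈ -49725.0 + 13.565*I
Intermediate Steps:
h(P) = 2*I*√46 (h(P) = √(-184) = 2*I*√46)
v(s) = 3 + 2*s*(380 + s) (v(s) = 3 + (s + s)*(s + 380) = 3 + (2*s)*(380 + s) = 3 + 2*s*(380 + s))
h(-642) + v(14*(-3 - 3)) = 2*I*√46 + (3 + 2*(14*(-3 - 3))² + 760*(14*(-3 - 3))) = 2*I*√46 + (3 + 2*(14*(-6))² + 760*(14*(-6))) = 2*I*√46 + (3 + 2*(-84)² + 760*(-84)) = 2*I*√46 + (3 + 2*7056 - 63840) = 2*I*√46 + (3 + 14112 - 63840) = 2*I*√46 - 49725 = -49725 + 2*I*√46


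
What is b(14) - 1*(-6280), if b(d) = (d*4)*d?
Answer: 7064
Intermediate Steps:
b(d) = 4*d² (b(d) = (4*d)*d = 4*d²)
b(14) - 1*(-6280) = 4*14² - 1*(-6280) = 4*196 + 6280 = 784 + 6280 = 7064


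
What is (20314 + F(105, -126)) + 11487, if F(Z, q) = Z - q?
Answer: 32032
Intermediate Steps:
(20314 + F(105, -126)) + 11487 = (20314 + (105 - 1*(-126))) + 11487 = (20314 + (105 + 126)) + 11487 = (20314 + 231) + 11487 = 20545 + 11487 = 32032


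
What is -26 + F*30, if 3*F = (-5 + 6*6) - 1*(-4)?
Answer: 324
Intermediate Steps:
F = 35/3 (F = ((-5 + 6*6) - 1*(-4))/3 = ((-5 + 36) + 4)/3 = (31 + 4)/3 = (1/3)*35 = 35/3 ≈ 11.667)
-26 + F*30 = -26 + (35/3)*30 = -26 + 350 = 324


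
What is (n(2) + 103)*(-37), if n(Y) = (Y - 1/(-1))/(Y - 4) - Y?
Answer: -7363/2 ≈ -3681.5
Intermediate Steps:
n(Y) = -Y + (1 + Y)/(-4 + Y) (n(Y) = (Y - 1*(-1))/(-4 + Y) - Y = (Y + 1)/(-4 + Y) - Y = (1 + Y)/(-4 + Y) - Y = -Y + (1 + Y)/(-4 + Y))
(n(2) + 103)*(-37) = ((1 - 1*2² + 5*2)/(-4 + 2) + 103)*(-37) = ((1 - 1*4 + 10)/(-2) + 103)*(-37) = (-(1 - 4 + 10)/2 + 103)*(-37) = (-½*7 + 103)*(-37) = (-7/2 + 103)*(-37) = (199/2)*(-37) = -7363/2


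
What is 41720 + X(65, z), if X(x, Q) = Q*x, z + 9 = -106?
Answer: 34245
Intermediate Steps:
z = -115 (z = -9 - 106 = -115)
41720 + X(65, z) = 41720 - 115*65 = 41720 - 7475 = 34245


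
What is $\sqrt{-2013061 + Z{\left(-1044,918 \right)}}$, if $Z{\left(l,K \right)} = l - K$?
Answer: $i \sqrt{2015023} \approx 1419.5 i$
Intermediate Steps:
$\sqrt{-2013061 + Z{\left(-1044,918 \right)}} = \sqrt{-2013061 - 1962} = \sqrt{-2015023} = i \sqrt{2015023}$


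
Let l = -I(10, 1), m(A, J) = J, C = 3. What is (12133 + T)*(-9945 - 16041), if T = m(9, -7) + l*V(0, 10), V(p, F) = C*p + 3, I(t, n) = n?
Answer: -315028278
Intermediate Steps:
l = -1 (l = -1*1 = -1)
V(p, F) = 3 + 3*p (V(p, F) = 3*p + 3 = 3 + 3*p)
T = -10 (T = -7 - (3 + 3*0) = -7 - (3 + 0) = -7 - 1*3 = -7 - 3 = -10)
(12133 + T)*(-9945 - 16041) = (12133 - 10)*(-9945 - 16041) = 12123*(-25986) = -315028278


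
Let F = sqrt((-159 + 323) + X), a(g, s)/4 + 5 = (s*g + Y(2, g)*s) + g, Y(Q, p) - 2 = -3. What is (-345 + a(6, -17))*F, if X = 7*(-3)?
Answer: -681*sqrt(143) ≈ -8143.6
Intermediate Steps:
Y(Q, p) = -1 (Y(Q, p) = 2 - 3 = -1)
X = -21
a(g, s) = -20 - 4*s + 4*g + 4*g*s (a(g, s) = -20 + 4*((s*g - s) + g) = -20 + 4*((g*s - s) + g) = -20 + 4*((-s + g*s) + g) = -20 + 4*(g - s + g*s) = -20 + (-4*s + 4*g + 4*g*s) = -20 - 4*s + 4*g + 4*g*s)
F = sqrt(143) (F = sqrt((-159 + 323) - 21) = sqrt(164 - 21) = sqrt(143) ≈ 11.958)
(-345 + a(6, -17))*F = (-345 + (-20 - 4*(-17) + 4*6 + 4*6*(-17)))*sqrt(143) = (-345 + (-20 + 68 + 24 - 408))*sqrt(143) = (-345 - 336)*sqrt(143) = -681*sqrt(143)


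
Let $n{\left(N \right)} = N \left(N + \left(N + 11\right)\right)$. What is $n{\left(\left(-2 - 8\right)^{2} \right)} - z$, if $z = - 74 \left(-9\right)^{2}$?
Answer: $27094$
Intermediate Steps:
$n{\left(N \right)} = N \left(11 + 2 N\right)$ ($n{\left(N \right)} = N \left(N + \left(11 + N\right)\right) = N \left(11 + 2 N\right)$)
$z = -5994$ ($z = \left(-74\right) 81 = -5994$)
$n{\left(\left(-2 - 8\right)^{2} \right)} - z = \left(-2 - 8\right)^{2} \left(11 + 2 \left(-2 - 8\right)^{2}\right) - -5994 = \left(-10\right)^{2} \left(11 + 2 \left(-10\right)^{2}\right) + 5994 = 100 \left(11 + 2 \cdot 100\right) + 5994 = 100 \left(11 + 200\right) + 5994 = 100 \cdot 211 + 5994 = 21100 + 5994 = 27094$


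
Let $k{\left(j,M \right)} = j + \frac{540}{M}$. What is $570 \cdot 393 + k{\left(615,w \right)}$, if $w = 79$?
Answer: $\frac{17745915}{79} \approx 2.2463 \cdot 10^{5}$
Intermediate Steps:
$570 \cdot 393 + k{\left(615,w \right)} = 570 \cdot 393 + \left(615 + \frac{540}{79}\right) = 224010 + \left(615 + 540 \cdot \frac{1}{79}\right) = 224010 + \left(615 + \frac{540}{79}\right) = 224010 + \frac{49125}{79} = \frac{17745915}{79}$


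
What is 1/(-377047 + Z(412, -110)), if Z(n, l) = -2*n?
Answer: -1/377871 ≈ -2.6464e-6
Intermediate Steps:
1/(-377047 + Z(412, -110)) = 1/(-377047 - 2*412) = 1/(-377047 - 824) = 1/(-377871) = -1/377871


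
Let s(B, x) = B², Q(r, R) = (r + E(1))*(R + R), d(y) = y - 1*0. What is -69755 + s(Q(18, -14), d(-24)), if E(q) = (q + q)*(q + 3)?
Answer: 460229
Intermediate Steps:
d(y) = y (d(y) = y + 0 = y)
E(q) = 2*q*(3 + q) (E(q) = (2*q)*(3 + q) = 2*q*(3 + q))
Q(r, R) = 2*R*(8 + r) (Q(r, R) = (r + 2*1*(3 + 1))*(R + R) = (r + 2*1*4)*(2*R) = (r + 8)*(2*R) = (8 + r)*(2*R) = 2*R*(8 + r))
-69755 + s(Q(18, -14), d(-24)) = -69755 + (2*(-14)*(8 + 18))² = -69755 + (2*(-14)*26)² = -69755 + (-728)² = -69755 + 529984 = 460229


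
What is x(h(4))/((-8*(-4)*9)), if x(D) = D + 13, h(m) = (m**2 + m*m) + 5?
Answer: 25/144 ≈ 0.17361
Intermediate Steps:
h(m) = 5 + 2*m**2 (h(m) = (m**2 + m**2) + 5 = 2*m**2 + 5 = 5 + 2*m**2)
x(D) = 13 + D
x(h(4))/((-8*(-4)*9)) = (13 + (5 + 2*4**2))/((-8*(-4)*9)) = (13 + (5 + 2*16))/((32*9)) = (13 + (5 + 32))/288 = (13 + 37)*(1/288) = 50*(1/288) = 25/144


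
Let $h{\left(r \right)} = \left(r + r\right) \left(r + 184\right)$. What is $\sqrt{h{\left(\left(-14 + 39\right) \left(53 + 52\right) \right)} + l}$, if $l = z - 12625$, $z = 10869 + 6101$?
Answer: $\sqrt{14751595} \approx 3840.8$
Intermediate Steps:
$z = 16970$
$h{\left(r \right)} = 2 r \left(184 + r\right)$
$l = 4345$ ($l = 16970 - 12625 = 4345$)
$\sqrt{h{\left(\left(-14 + 39\right) \left(53 + 52\right) \right)} + l} = \sqrt{2 \left(-14 + 39\right) \left(53 + 52\right) \left(184 + \left(-14 + 39\right) \left(53 + 52\right)\right) + 4345} = \sqrt{2 \cdot 25 \cdot 105 \left(184 + 25 \cdot 105\right) + 4345} = \sqrt{2 \cdot 2625 \left(184 + 2625\right) + 4345} = \sqrt{2 \cdot 2625 \cdot 2809 + 4345} = \sqrt{14747250 + 4345} = \sqrt{14751595}$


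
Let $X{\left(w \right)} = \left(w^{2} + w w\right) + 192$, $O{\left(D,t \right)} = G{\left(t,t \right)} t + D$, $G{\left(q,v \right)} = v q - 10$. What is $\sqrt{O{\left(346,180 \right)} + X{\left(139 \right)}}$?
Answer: $2 \sqrt{1467345} \approx 2422.7$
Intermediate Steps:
$G{\left(q,v \right)} = -10 + q v$ ($G{\left(q,v \right)} = q v - 10 = -10 + q v$)
$O{\left(D,t \right)} = D + t \left(-10 + t^{2}\right)$ ($O{\left(D,t \right)} = \left(-10 + t t\right) t + D = \left(-10 + t^{2}\right) t + D = t \left(-10 + t^{2}\right) + D = D + t \left(-10 + t^{2}\right)$)
$X{\left(w \right)} = 192 + 2 w^{2}$ ($X{\left(w \right)} = \left(w^{2} + w^{2}\right) + 192 = 2 w^{2} + 192 = 192 + 2 w^{2}$)
$\sqrt{O{\left(346,180 \right)} + X{\left(139 \right)}} = \sqrt{\left(346 + 180 \left(-10 + 180^{2}\right)\right) + \left(192 + 2 \cdot 139^{2}\right)} = \sqrt{\left(346 + 180 \left(-10 + 32400\right)\right) + \left(192 + 2 \cdot 19321\right)} = \sqrt{\left(346 + 180 \cdot 32390\right) + \left(192 + 38642\right)} = \sqrt{\left(346 + 5830200\right) + 38834} = \sqrt{5830546 + 38834} = \sqrt{5869380} = 2 \sqrt{1467345}$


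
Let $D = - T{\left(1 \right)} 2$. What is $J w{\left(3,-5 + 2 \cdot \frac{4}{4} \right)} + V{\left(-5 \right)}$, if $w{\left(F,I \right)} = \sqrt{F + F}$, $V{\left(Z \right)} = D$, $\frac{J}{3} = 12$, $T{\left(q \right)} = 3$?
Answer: $-6 + 36 \sqrt{6} \approx 82.182$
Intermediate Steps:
$J = 36$ ($J = 3 \cdot 12 = 36$)
$D = -6$ ($D = \left(-1\right) 3 \cdot 2 = \left(-3\right) 2 = -6$)
$V{\left(Z \right)} = -6$
$w{\left(F,I \right)} = \sqrt{2} \sqrt{F}$ ($w{\left(F,I \right)} = \sqrt{2 F} = \sqrt{2} \sqrt{F}$)
$J w{\left(3,-5 + 2 \cdot \frac{4}{4} \right)} + V{\left(-5 \right)} = 36 \sqrt{2} \sqrt{3} - 6 = 36 \sqrt{6} - 6 = -6 + 36 \sqrt{6}$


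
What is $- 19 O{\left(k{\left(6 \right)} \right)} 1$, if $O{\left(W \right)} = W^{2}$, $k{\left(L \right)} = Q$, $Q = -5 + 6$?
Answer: $-19$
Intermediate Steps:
$Q = 1$
$k{\left(L \right)} = 1$
$- 19 O{\left(k{\left(6 \right)} \right)} 1 = - 19 \cdot 1^{2} \cdot 1 = \left(-19\right) 1 \cdot 1 = \left(-19\right) 1 = -19$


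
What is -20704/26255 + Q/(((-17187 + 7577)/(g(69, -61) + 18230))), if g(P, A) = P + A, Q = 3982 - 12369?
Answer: 401582112759/25231055 ≈ 15916.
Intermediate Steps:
Q = -8387
g(P, A) = A + P
-20704/26255 + Q/(((-17187 + 7577)/(g(69, -61) + 18230))) = -20704/26255 - 8387*((-61 + 69) + 18230)/(-17187 + 7577) = -20704*1/26255 - 8387/((-9610/(8 + 18230))) = -20704/26255 - 8387/((-9610/18238)) = -20704/26255 - 8387/((-9610*1/18238)) = -20704/26255 - 8387/(-4805/9119) = -20704/26255 - 8387*(-9119/4805) = -20704/26255 + 76481053/4805 = 401582112759/25231055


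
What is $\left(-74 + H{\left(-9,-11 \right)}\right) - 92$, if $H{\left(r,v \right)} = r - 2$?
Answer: $-177$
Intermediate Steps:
$H{\left(r,v \right)} = -2 + r$ ($H{\left(r,v \right)} = r - 2 = -2 + r$)
$\left(-74 + H{\left(-9,-11 \right)}\right) - 92 = \left(-74 - 11\right) - 92 = -85 - 92 = -177$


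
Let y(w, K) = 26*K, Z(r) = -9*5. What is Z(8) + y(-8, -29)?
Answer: -799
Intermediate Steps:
Z(r) = -45
Z(8) + y(-8, -29) = -45 + 26*(-29) = -45 - 754 = -799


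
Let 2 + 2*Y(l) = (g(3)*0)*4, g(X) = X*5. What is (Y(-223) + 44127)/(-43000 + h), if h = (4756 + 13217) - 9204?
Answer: -44126/34231 ≈ -1.2891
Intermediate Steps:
g(X) = 5*X
Y(l) = -1 (Y(l) = -1 + (((5*3)*0)*4)/2 = -1 + ((15*0)*4)/2 = -1 + (0*4)/2 = -1 + (1/2)*0 = -1 + 0 = -1)
h = 8769 (h = 17973 - 9204 = 8769)
(Y(-223) + 44127)/(-43000 + h) = (-1 + 44127)/(-43000 + 8769) = 44126/(-34231) = 44126*(-1/34231) = -44126/34231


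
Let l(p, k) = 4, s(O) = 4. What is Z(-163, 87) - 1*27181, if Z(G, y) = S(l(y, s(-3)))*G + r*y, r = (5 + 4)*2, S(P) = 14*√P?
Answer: -30179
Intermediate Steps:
r = 18 (r = 9*2 = 18)
Z(G, y) = 18*y + 28*G (Z(G, y) = (14*√4)*G + 18*y = (14*2)*G + 18*y = 28*G + 18*y = 18*y + 28*G)
Z(-163, 87) - 1*27181 = (18*87 + 28*(-163)) - 1*27181 = (1566 - 4564) - 27181 = -2998 - 27181 = -30179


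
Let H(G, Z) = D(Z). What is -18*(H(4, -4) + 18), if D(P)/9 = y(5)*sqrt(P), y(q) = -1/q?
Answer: -324 + 324*I/5 ≈ -324.0 + 64.8*I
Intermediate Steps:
D(P) = -9*sqrt(P)/5 (D(P) = 9*((-1/5)*sqrt(P)) = 9*((-1*1/5)*sqrt(P)) = 9*(-sqrt(P)/5) = -9*sqrt(P)/5)
H(G, Z) = -9*sqrt(Z)/5
-18*(H(4, -4) + 18) = -18*(-18*I/5 + 18) = -18*(18 - 18*I/5) = -324 + 324*I/5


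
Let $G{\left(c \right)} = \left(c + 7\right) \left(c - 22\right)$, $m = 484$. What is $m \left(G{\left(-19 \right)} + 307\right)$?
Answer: $386716$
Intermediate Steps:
$G{\left(c \right)} = \left(-22 + c\right) \left(7 + c\right)$ ($G{\left(c \right)} = \left(7 + c\right) \left(-22 + c\right) = \left(-22 + c\right) \left(7 + c\right)$)
$m \left(G{\left(-19 \right)} + 307\right) = 484 \left(\left(-154 + \left(-19\right)^{2} - -285\right) + 307\right) = 484 \left(\left(-154 + 361 + 285\right) + 307\right) = 484 \left(492 + 307\right) = 484 \cdot 799 = 386716$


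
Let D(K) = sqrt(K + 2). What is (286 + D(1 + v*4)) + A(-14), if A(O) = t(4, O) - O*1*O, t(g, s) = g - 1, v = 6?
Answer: 93 + 3*sqrt(3) ≈ 98.196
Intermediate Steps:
t(g, s) = -1 + g
D(K) = sqrt(2 + K)
A(O) = 3 - O**2 (A(O) = (-1 + 4) - O*1*O = 3 - O*O = 3 - O**2)
(286 + D(1 + v*4)) + A(-14) = (286 + sqrt(2 + (1 + 6*4))) + (3 - 1*(-14)**2) = (286 + sqrt(2 + (1 + 24))) + (3 - 1*196) = (286 + sqrt(2 + 25)) + (3 - 196) = (286 + sqrt(27)) - 193 = (286 + 3*sqrt(3)) - 193 = 93 + 3*sqrt(3)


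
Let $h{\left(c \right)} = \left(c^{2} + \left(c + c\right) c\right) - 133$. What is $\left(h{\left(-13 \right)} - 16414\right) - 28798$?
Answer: $-44838$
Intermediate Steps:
$h{\left(c \right)} = -133 + 3 c^{2}$ ($h{\left(c \right)} = \left(c^{2} + 2 c c\right) - 133 = \left(c^{2} + 2 c^{2}\right) - 133 = 3 c^{2} - 133 = -133 + 3 c^{2}$)
$\left(h{\left(-13 \right)} - 16414\right) - 28798 = \left(\left(-133 + 3 \left(-13\right)^{2}\right) - 16414\right) - 28798 = \left(\left(-133 + 3 \cdot 169\right) - 16414\right) - 28798 = \left(\left(-133 + 507\right) - 16414\right) - 28798 = \left(374 - 16414\right) - 28798 = -16040 - 28798 = -44838$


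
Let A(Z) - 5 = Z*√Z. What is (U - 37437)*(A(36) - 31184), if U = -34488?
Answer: 2227013775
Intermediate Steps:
A(Z) = 5 + Z^(3/2) (A(Z) = 5 + Z*√Z = 5 + Z^(3/2))
(U - 37437)*(A(36) - 31184) = (-34488 - 37437)*((5 + 36^(3/2)) - 31184) = -71925*((5 + 216) - 31184) = -71925*(221 - 31184) = -71925*(-30963) = 2227013775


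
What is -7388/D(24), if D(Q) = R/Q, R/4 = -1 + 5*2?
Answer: -14776/3 ≈ -4925.3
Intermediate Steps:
R = 36 (R = 4*(-1 + 5*2) = 4*(-1 + 10) = 4*9 = 36)
D(Q) = 36/Q
-7388/D(24) = -7388/(36/24) = -7388/(36*(1/24)) = -7388/3/2 = -7388*⅔ = -14776/3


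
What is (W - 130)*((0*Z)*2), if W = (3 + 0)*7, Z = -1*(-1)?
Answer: 0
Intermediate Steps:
Z = 1
W = 21 (W = 3*7 = 21)
(W - 130)*((0*Z)*2) = (21 - 130)*((0*1)*2) = -0*2 = -109*0 = 0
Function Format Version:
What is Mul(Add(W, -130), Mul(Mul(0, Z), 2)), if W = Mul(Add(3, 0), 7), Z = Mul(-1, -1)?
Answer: 0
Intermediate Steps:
Z = 1
W = 21 (W = Mul(3, 7) = 21)
Mul(Add(W, -130), Mul(Mul(0, Z), 2)) = Mul(Add(21, -130), Mul(Mul(0, 1), 2)) = Mul(-109, Mul(0, 2)) = Mul(-109, 0) = 0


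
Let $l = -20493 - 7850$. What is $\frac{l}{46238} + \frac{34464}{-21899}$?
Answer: $- \frac{101111}{46238} \approx -2.1868$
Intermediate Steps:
$l = -28343$ ($l = -20493 - 7850 = -28343$)
$\frac{l}{46238} + \frac{34464}{-21899} = - \frac{28343}{46238} + \frac{34464}{-21899} = \left(-28343\right) \frac{1}{46238} + 34464 \left(- \frac{1}{21899}\right) = - \frac{28343}{46238} - \frac{96}{61} = - \frac{101111}{46238}$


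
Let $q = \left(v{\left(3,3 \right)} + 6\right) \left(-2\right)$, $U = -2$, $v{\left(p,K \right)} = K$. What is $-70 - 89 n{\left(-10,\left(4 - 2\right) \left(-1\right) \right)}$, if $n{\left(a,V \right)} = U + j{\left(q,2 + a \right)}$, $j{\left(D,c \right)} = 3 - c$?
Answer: $-871$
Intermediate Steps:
$q = -18$ ($q = \left(3 + 6\right) \left(-2\right) = 9 \left(-2\right) = -18$)
$n{\left(a,V \right)} = -1 - a$ ($n{\left(a,V \right)} = -2 - \left(-1 + a\right) = -1 - a$)
$-70 - 89 n{\left(-10,\left(4 - 2\right) \left(-1\right) \right)} = -70 - 89 \left(-1 - -10\right) = -70 - 89 \left(-1 + 10\right) = -70 - 801 = -871$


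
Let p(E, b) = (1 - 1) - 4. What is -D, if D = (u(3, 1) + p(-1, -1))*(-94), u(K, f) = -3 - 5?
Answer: -1128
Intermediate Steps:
p(E, b) = -4 (p(E, b) = 0 - 4 = -4)
u(K, f) = -8
D = 1128 (D = (-8 - 4)*(-94) = -12*(-94) = 1128)
-D = -1*1128 = -1128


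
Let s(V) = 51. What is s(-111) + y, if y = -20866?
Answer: -20815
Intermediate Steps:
s(-111) + y = 51 - 20866 = -20815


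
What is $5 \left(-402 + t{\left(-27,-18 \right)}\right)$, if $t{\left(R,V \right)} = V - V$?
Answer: $-2010$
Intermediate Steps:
$t{\left(R,V \right)} = 0$
$5 \left(-402 + t{\left(-27,-18 \right)}\right) = 5 \left(-402 + 0\right) = 5 \left(-402\right) = -2010$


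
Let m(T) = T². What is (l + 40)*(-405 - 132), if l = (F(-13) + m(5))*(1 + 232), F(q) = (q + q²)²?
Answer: -3048094161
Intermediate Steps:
l = 5676113 (l = ((-13)²*(1 - 13)² + 5²)*(1 + 232) = (169*(-12)² + 25)*233 = (169*144 + 25)*233 = (24336 + 25)*233 = 24361*233 = 5676113)
(l + 40)*(-405 - 132) = (5676113 + 40)*(-405 - 132) = 5676153*(-537) = -3048094161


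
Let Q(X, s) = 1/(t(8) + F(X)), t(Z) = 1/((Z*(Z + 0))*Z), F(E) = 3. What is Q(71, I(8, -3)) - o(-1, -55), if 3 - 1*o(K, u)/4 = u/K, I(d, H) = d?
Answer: 320208/1537 ≈ 208.33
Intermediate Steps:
t(Z) = Z⁻³ (t(Z) = 1/((Z*Z)*Z) = 1/(Z²*Z) = 1/(Z³) = Z⁻³)
Q(X, s) = 512/1537 (Q(X, s) = 1/(8⁻³ + 3) = 1/(1/512 + 3) = 1/(1537/512) = 512/1537)
o(K, u) = 12 - 4*u/K
Q(71, I(8, -3)) - o(-1, -55) = 512/1537 - (12 - 4*(-55)/(-1)) = 512/1537 - (12 - 4*(-55)*(-1)) = 512/1537 - (12 - 220) = 512/1537 - 1*(-208) = 512/1537 + 208 = 320208/1537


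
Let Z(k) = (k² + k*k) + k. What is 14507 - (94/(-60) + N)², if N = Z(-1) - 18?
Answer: 12746051/900 ≈ 14162.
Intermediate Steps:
Z(k) = k + 2*k² (Z(k) = (k² + k²) + k = 2*k² + k = k + 2*k²)
N = -17 (N = -(1 + 2*(-1)) - 18 = -(1 - 2) - 18 = -1*(-1) - 18 = 1 - 18 = -17)
14507 - (94/(-60) + N)² = 14507 - (94/(-60) - 17)² = 14507 - (94*(-1/60) - 17)² = 14507 - (-47/30 - 17)² = 14507 - (-557/30)² = 14507 - 1*310249/900 = 14507 - 310249/900 = 12746051/900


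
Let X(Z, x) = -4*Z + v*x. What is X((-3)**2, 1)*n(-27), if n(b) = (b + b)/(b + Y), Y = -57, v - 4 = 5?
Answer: -243/14 ≈ -17.357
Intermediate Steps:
v = 9 (v = 4 + 5 = 9)
n(b) = 2*b/(-57 + b) (n(b) = (b + b)/(b - 57) = (2*b)/(-57 + b) = 2*b/(-57 + b))
X(Z, x) = -4*Z + 9*x
X((-3)**2, 1)*n(-27) = (-4*(-3)**2 + 9*1)*(2*(-27)/(-57 - 27)) = (-4*9 + 9)*(2*(-27)/(-84)) = (-36 + 9)*(2*(-27)*(-1/84)) = -27*9/14 = -243/14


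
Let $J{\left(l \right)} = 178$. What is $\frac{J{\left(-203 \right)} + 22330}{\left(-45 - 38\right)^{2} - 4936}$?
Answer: $\frac{22508}{1953} \approx 11.525$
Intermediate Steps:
$\frac{J{\left(-203 \right)} + 22330}{\left(-45 - 38\right)^{2} - 4936} = \frac{178 + 22330}{\left(-45 - 38\right)^{2} - 4936} = \frac{22508}{\left(-83\right)^{2} - 4936} = \frac{22508}{6889 - 4936} = \frac{22508}{1953}$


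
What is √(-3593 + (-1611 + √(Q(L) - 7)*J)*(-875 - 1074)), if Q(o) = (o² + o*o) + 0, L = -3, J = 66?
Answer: √(3136246 - 128634*√11) ≈ 1646.1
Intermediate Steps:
Q(o) = 2*o² (Q(o) = (o² + o²) + 0 = 2*o² + 0 = 2*o²)
√(-3593 + (-1611 + √(Q(L) - 7)*J)*(-875 - 1074)) = √(-3593 + (-1611 + √(2*(-3)² - 7)*66)*(-875 - 1074)) = √(-3593 + (-1611 + √(2*9 - 7)*66)*(-1949)) = √(-3593 + (-1611 + √(18 - 7)*66)*(-1949)) = √(-3593 + (-1611 + √11*66)*(-1949)) = √(-3593 + (-1611 + 66*√11)*(-1949)) = √(-3593 + (3139839 - 128634*√11)) = √(3136246 - 128634*√11)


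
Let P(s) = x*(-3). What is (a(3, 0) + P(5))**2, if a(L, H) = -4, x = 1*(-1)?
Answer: 1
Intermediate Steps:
x = -1
P(s) = 3 (P(s) = -1*(-3) = 3)
(a(3, 0) + P(5))**2 = (-4 + 3)**2 = (-1)**2 = 1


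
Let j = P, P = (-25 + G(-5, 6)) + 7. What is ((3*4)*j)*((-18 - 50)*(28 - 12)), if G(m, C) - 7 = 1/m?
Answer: 731136/5 ≈ 1.4623e+5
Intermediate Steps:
G(m, C) = 7 + 1/m
P = -56/5 (P = (-25 + (7 + 1/(-5))) + 7 = (-25 + (7 - ⅕)) + 7 = (-25 + 34/5) + 7 = -91/5 + 7 = -56/5 ≈ -11.200)
j = -56/5 ≈ -11.200
((3*4)*j)*((-18 - 50)*(28 - 12)) = ((3*4)*(-56/5))*((-18 - 50)*(28 - 12)) = (12*(-56/5))*(-68*16) = -672/5*(-1088) = 731136/5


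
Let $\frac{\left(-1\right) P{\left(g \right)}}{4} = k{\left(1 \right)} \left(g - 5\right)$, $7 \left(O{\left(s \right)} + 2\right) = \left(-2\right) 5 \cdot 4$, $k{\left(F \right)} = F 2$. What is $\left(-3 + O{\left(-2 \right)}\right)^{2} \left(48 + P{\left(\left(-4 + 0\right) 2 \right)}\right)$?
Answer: $\frac{855000}{49} \approx 17449.0$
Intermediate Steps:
$k{\left(F \right)} = 2 F$
$O{\left(s \right)} = - \frac{54}{7}$ ($O{\left(s \right)} = -2 + \frac{\left(-2\right) 5 \cdot 4}{7} = -2 + \frac{\left(-10\right) 4}{7} = -2 + \frac{1}{7} \left(-40\right) = -2 - \frac{40}{7} = - \frac{54}{7}$)
$P{\left(g \right)} = 40 - 8 g$ ($P{\left(g \right)} = - 4 \cdot 2 \cdot 1 \left(g - 5\right) = - 4 \cdot 2 \left(-5 + g\right) = - 4 \left(-10 + 2 g\right) = 40 - 8 g$)
$\left(-3 + O{\left(-2 \right)}\right)^{2} \left(48 + P{\left(\left(-4 + 0\right) 2 \right)}\right) = \left(-3 - \frac{54}{7}\right)^{2} \left(48 - \left(-40 + 8 \left(-4 + 0\right) 2\right)\right) = \left(- \frac{75}{7}\right)^{2} \left(48 - \left(-40 + 8 \left(\left(-4\right) 2\right)\right)\right) = \frac{5625 \left(48 + \left(40 - -64\right)\right)}{49} = \frac{5625 \left(48 + \left(40 + 64\right)\right)}{49} = \frac{5625 \left(48 + 104\right)}{49} = \frac{5625}{49} \cdot 152 = \frac{855000}{49}$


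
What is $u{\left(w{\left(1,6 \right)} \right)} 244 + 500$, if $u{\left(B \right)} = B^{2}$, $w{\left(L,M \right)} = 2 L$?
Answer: $1476$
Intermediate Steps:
$u{\left(w{\left(1,6 \right)} \right)} 244 + 500 = \left(2 \cdot 1\right)^{2} \cdot 244 + 500 = 2^{2} \cdot 244 + 500 = 4 \cdot 244 + 500 = 976 + 500 = 1476$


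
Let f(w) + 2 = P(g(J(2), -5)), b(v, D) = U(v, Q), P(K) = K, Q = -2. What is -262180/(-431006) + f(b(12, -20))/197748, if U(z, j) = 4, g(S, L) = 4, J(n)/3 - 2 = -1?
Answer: 12961608163/21307643622 ≈ 0.60831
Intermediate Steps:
J(n) = 3 (J(n) = 6 + 3*(-1) = 6 - 3 = 3)
b(v, D) = 4
f(w) = 2 (f(w) = -2 + 4 = 2)
-262180/(-431006) + f(b(12, -20))/197748 = -262180/(-431006) + 2/197748 = -262180*(-1/431006) + 2*(1/197748) = 131090/215503 + 1/98874 = 12961608163/21307643622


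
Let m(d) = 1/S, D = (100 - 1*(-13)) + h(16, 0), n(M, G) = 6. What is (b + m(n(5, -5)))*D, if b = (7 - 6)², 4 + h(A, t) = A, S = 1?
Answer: 250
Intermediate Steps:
h(A, t) = -4 + A
D = 125 (D = (100 - 1*(-13)) + (-4 + 16) = (100 + 13) + 12 = 113 + 12 = 125)
m(d) = 1 (m(d) = 1/1 = 1)
b = 1 (b = 1² = 1)
(b + m(n(5, -5)))*D = (1 + 1)*125 = 2*125 = 250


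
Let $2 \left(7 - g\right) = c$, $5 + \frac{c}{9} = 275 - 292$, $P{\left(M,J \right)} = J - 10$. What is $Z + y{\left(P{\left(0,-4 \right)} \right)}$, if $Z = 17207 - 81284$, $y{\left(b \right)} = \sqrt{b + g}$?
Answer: $-64077 + 2 \sqrt{23} \approx -64067.0$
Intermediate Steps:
$P{\left(M,J \right)} = -10 + J$
$c = -198$ ($c = -45 + 9 \left(275 - 292\right) = -45 + 9 \left(-17\right) = -45 - 153 = -198$)
$g = 106$ ($g = 7 - -99 = 7 + 99 = 106$)
$y{\left(b \right)} = \sqrt{106 + b}$ ($y{\left(b \right)} = \sqrt{b + 106} = \sqrt{106 + b}$)
$Z = -64077$ ($Z = 17207 - 81284 = -64077$)
$Z + y{\left(P{\left(0,-4 \right)} \right)} = -64077 + \sqrt{106 - 14} = -64077 + \sqrt{92} = -64077 + 2 \sqrt{23}$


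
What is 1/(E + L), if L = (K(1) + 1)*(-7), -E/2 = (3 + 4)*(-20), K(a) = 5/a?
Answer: 1/238 ≈ 0.0042017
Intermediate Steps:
E = 280 (E = -2*(3 + 4)*(-20) = -14*(-20) = -2*(-140) = 280)
L = -42 (L = (5/1 + 1)*(-7) = (5*1 + 1)*(-7) = (5 + 1)*(-7) = 6*(-7) = -42)
1/(E + L) = 1/(280 - 42) = 1/238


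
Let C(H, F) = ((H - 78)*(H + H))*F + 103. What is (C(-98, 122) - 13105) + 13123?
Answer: 4208633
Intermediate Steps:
C(H, F) = 103 + 2*F*H*(-78 + H) (C(H, F) = ((-78 + H)*(2*H))*F + 103 = (2*H*(-78 + H))*F + 103 = 2*F*H*(-78 + H) + 103 = 103 + 2*F*H*(-78 + H))
(C(-98, 122) - 13105) + 13123 = ((103 - 156*122*(-98) + 2*122*(-98)**2) - 13105) + 13123 = ((103 + 1865136 + 2*122*9604) - 13105) + 13123 = ((103 + 1865136 + 2343376) - 13105) + 13123 = (4208615 - 13105) + 13123 = 4195510 + 13123 = 4208633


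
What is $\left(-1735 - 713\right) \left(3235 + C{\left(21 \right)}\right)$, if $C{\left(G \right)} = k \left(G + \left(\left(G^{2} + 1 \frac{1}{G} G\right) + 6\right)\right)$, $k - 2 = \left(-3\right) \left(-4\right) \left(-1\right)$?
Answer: $3561840$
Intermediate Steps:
$k = -10$ ($k = 2 + \left(-3\right) \left(-4\right) \left(-1\right) = 2 + 12 \left(-1\right) = 2 - 12 = -10$)
$C{\left(G \right)} = -70 - 10 G - 10 G^{2}$ ($C{\left(G \right)} = - 10 \left(G + \left(\left(G^{2} + 1 \frac{1}{G} G\right) + 6\right)\right) = - 10 \left(G + \left(\left(G^{2} + \frac{G}{G}\right) + 6\right)\right) = - 10 \left(G + \left(\left(G^{2} + 1\right) + 6\right)\right) = - 10 \left(G + \left(\left(1 + G^{2}\right) + 6\right)\right) = - 10 \left(G + \left(7 + G^{2}\right)\right) = - 10 \left(7 + G + G^{2}\right) = -70 - 10 G - 10 G^{2}$)
$\left(-1735 - 713\right) \left(3235 + C{\left(21 \right)}\right) = \left(-1735 - 713\right) \left(3235 - \left(280 + 4410\right)\right) = - 2448 \left(3235 - 4690\right) = \left(-2448\right) \left(-1455\right) = 3561840$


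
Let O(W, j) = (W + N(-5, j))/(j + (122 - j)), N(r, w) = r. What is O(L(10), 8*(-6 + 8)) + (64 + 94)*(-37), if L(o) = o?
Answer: -713207/122 ≈ -5846.0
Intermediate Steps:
O(W, j) = -5/122 + W/122 (O(W, j) = (W - 5)/(j + (122 - j)) = (-5 + W)/122 = (-5 + W)*(1/122) = -5/122 + W/122)
O(L(10), 8*(-6 + 8)) + (64 + 94)*(-37) = (-5/122 + (1/122)*10) + (64 + 94)*(-37) = (-5/122 + 5/61) + 158*(-37) = 5/122 - 5846 = -713207/122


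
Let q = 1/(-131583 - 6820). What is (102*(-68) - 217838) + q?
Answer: -31109395923/138403 ≈ -2.2477e+5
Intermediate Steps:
q = -1/138403 (q = 1/(-138403) = -1/138403 ≈ -7.2253e-6)
(102*(-68) - 217838) + q = (102*(-68) - 217838) - 1/138403 = (-6936 - 217838) - 1/138403 = -224774 - 1/138403 = -31109395923/138403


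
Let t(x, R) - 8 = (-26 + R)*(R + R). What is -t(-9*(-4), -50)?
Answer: -7608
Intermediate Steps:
t(x, R) = 8 + 2*R*(-26 + R) (t(x, R) = 8 + (-26 + R)*(R + R) = 8 + (-26 + R)*(2*R) = 8 + 2*R*(-26 + R))
-t(-9*(-4), -50) = -(8 - 52*(-50) + 2*(-50)²) = -(8 + 2600 + 2*2500) = -(8 + 2600 + 5000) = -1*7608 = -7608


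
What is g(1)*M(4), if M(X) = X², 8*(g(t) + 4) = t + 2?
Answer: -58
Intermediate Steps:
g(t) = -15/4 + t/8 (g(t) = -4 + (t + 2)/8 = -4 + (2 + t)/8 = -4 + (¼ + t/8) = -15/4 + t/8)
g(1)*M(4) = (-15/4 + (⅛)*1)*4² = (-15/4 + ⅛)*16 = -29/8*16 = -58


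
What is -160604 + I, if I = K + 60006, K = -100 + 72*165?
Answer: -88818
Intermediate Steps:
K = 11780 (K = -100 + 11880 = 11780)
I = 71786 (I = 11780 + 60006 = 71786)
-160604 + I = -160604 + 71786 = -88818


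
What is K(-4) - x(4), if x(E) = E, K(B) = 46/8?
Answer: 7/4 ≈ 1.7500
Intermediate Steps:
K(B) = 23/4 (K(B) = 46*(⅛) = 23/4)
K(-4) - x(4) = 23/4 - 1*4 = 23/4 - 4 = 7/4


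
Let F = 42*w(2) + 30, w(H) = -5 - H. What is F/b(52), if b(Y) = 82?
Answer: -132/41 ≈ -3.2195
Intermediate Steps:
F = -264 (F = 42*(-5 - 1*2) + 30 = 42*(-5 - 2) + 30 = 42*(-7) + 30 = -294 + 30 = -264)
F/b(52) = -264/82 = -264*1/82 = -132/41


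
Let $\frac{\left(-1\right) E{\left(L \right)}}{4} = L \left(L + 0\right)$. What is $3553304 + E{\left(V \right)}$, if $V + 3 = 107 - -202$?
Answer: $3178760$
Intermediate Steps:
$V = 306$ ($V = -3 + \left(107 - -202\right) = -3 + \left(107 + 202\right) = -3 + 309 = 306$)
$E{\left(L \right)} = - 4 L^{2}$ ($E{\left(L \right)} = - 4 L \left(L + 0\right) = - 4 L L = - 4 L^{2}$)
$3553304 + E{\left(V \right)} = 3553304 - 4 \cdot 306^{2} = 3553304 - 374544 = 3178760$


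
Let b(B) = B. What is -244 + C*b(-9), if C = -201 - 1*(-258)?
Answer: -757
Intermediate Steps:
C = 57 (C = -201 + 258 = 57)
-244 + C*b(-9) = -244 + 57*(-9) = -244 - 513 = -757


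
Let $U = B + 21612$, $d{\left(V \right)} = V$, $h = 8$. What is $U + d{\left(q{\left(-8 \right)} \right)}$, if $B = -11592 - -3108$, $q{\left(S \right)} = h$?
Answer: $13136$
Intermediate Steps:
$q{\left(S \right)} = 8$
$B = -8484$ ($B = -11592 + 3108 = -8484$)
$U = 13128$ ($U = -8484 + 21612 = 13128$)
$U + d{\left(q{\left(-8 \right)} \right)} = 13128 + 8 = 13136$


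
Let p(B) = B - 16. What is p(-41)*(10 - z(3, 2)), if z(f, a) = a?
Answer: -456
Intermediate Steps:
p(B) = -16 + B
p(-41)*(10 - z(3, 2)) = (-16 - 41)*(10 - 1*2) = -57*(10 - 2) = -57*8 = -456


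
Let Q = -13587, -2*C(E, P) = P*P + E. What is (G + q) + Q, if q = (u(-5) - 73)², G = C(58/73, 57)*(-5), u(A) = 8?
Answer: -180677/146 ≈ -1237.5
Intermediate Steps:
C(E, P) = -E/2 - P²/2 (C(E, P) = -(P*P + E)/2 = -(P² + E)/2 = -(E + P²)/2 = -E/2 - P²/2)
G = 1186175/146 (G = (-29/73 - ½*57²)*(-5) = (-29/73 - ½*3249)*(-5) = (-½*58/73 - 3249/2)*(-5) = (-29/73 - 3249/2)*(-5) = -237235/146*(-5) = 1186175/146 ≈ 8124.5)
q = 4225 (q = (8 - 73)² = (-65)² = 4225)
(G + q) + Q = (1186175/146 + 4225) - 13587 = 1803025/146 - 13587 = -180677/146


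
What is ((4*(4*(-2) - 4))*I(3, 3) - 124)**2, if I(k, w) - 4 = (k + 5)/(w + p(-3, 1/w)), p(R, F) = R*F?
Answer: 258064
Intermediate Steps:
p(R, F) = F*R
I(k, w) = 4 + (5 + k)/(w - 3/w) (I(k, w) = 4 + (k + 5)/(w - 3/w) = 4 + (5 + k)/(w - 3/w))
((4*(4*(-2) - 4))*I(3, 3) - 124)**2 = ((4*(4*(-2) - 4))*((-12 + 3*(5 + 3 + 4*3))/(-3 + 3**2)) - 124)**2 = ((4*(-8 - 4))*((-12 + 3*(5 + 3 + 12))/(-3 + 9)) - 124)**2 = ((4*(-12))*((-12 + 3*20)/6) - 124)**2 = (-8*(-12 + 60) - 124)**2 = (-8*48 - 124)**2 = (-48*8 - 124)**2 = (-384 - 124)**2 = (-508)**2 = 258064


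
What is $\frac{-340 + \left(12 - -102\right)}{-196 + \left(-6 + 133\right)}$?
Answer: $\frac{226}{69} \approx 3.2754$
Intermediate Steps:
$\frac{-340 + \left(12 - -102\right)}{-196 + \left(-6 + 133\right)} = \frac{-340 + \left(12 + 102\right)}{-196 + 127} = \frac{-340 + 114}{-69} = \left(-226\right) \left(- \frac{1}{69}\right) = \frac{226}{69}$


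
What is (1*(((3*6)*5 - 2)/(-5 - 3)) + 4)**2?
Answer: 49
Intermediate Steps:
(1*(((3*6)*5 - 2)/(-5 - 3)) + 4)**2 = (1*((18*5 - 2)/(-8)) + 4)**2 = (1*((90 - 2)*(-1/8)) + 4)**2 = (1*(88*(-1/8)) + 4)**2 = (1*(-11) + 4)**2 = (-11 + 4)**2 = (-7)**2 = 49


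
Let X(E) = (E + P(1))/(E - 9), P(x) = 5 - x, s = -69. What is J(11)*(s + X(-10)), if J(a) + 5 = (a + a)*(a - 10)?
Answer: -22185/19 ≈ -1167.6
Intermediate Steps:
J(a) = -5 + 2*a*(-10 + a) (J(a) = -5 + (a + a)*(a - 10) = -5 + (2*a)*(-10 + a) = -5 + 2*a*(-10 + a))
X(E) = (4 + E)/(-9 + E) (X(E) = (E + (5 - 1*1))/(E - 9) = (E + (5 - 1))/(-9 + E) = (E + 4)/(-9 + E) = (4 + E)/(-9 + E))
J(11)*(s + X(-10)) = (-5 - 20*11 + 2*11²)*(-69 + (4 - 10)/(-9 - 10)) = (-5 - 220 + 2*121)*(-69 - 6/(-19)) = (-5 - 220 + 242)*(-69 - 1/19*(-6)) = 17*(-69 + 6/19) = 17*(-1305/19) = -22185/19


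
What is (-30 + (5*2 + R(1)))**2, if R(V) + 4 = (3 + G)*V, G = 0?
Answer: 441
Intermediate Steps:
R(V) = -4 + 3*V (R(V) = -4 + (3 + 0)*V = -4 + 3*V)
(-30 + (5*2 + R(1)))**2 = (-30 + (5*2 + (-4 + 3*1)))**2 = (-30 + (10 + (-4 + 3)))**2 = (-30 + (10 - 1))**2 = (-30 + 9)**2 = (-21)**2 = 441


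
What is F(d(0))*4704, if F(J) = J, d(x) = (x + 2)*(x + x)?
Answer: 0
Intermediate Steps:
d(x) = 2*x*(2 + x) (d(x) = (2 + x)*(2*x) = 2*x*(2 + x))
F(d(0))*4704 = (2*0*(2 + 0))*4704 = (2*0*2)*4704 = 0*4704 = 0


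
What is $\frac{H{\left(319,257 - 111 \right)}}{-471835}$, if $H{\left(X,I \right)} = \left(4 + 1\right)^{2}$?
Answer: $- \frac{5}{94367} \approx -5.2985 \cdot 10^{-5}$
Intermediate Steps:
$H{\left(X,I \right)} = 25$ ($H{\left(X,I \right)} = 5^{2} = 25$)
$\frac{H{\left(319,257 - 111 \right)}}{-471835} = \frac{25}{-471835} = 25 \left(- \frac{1}{471835}\right) = - \frac{5}{94367}$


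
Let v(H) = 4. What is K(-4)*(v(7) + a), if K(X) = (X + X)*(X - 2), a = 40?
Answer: 2112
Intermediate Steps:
K(X) = 2*X*(-2 + X) (K(X) = (2*X)*(-2 + X) = 2*X*(-2 + X))
K(-4)*(v(7) + a) = (2*(-4)*(-2 - 4))*(4 + 40) = (2*(-4)*(-6))*44 = 48*44 = 2112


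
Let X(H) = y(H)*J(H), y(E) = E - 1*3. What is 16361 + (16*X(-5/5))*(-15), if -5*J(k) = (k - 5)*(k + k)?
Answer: 14057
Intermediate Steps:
y(E) = -3 + E (y(E) = E - 3 = -3 + E)
J(k) = -2*k*(-5 + k)/5 (J(k) = -(k - 5)*(k + k)/5 = -(-5 + k)*2*k/5 = -2*k*(-5 + k)/5)
X(H) = 2*H*(-3 + H)*(5 - H)/5 (X(H) = (-3 + H)*(2*H*(5 - H)/5) = 2*H*(-3 + H)*(5 - H)/5)
16361 + (16*X(-5/5))*(-15) = 16361 + (16*(-2*(-5/5)*(-5 - 5/5)*(-3 - 5/5)/5))*(-15) = 16361 + (16*(-2*(-5*⅕)*(-5 - 5*⅕)*(-3 - 5*⅕)/5))*(-15) = 16361 + (16*(-⅖*(-1)*(-5 - 1)*(-3 - 1)))*(-15) = 16361 + (16*(-⅖*(-1)*(-6)*(-4)))*(-15) = 16361 + (16*(48/5))*(-15) = 16361 + (768/5)*(-15) = 16361 - 2304 = 14057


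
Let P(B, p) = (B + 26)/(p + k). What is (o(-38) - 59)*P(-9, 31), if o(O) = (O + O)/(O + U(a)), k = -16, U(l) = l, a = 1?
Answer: -35819/555 ≈ -64.539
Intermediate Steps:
P(B, p) = (26 + B)/(-16 + p) (P(B, p) = (B + 26)/(p - 16) = (26 + B)/(-16 + p))
o(O) = 2*O/(1 + O) (o(O) = (O + O)/(O + 1) = (2*O)/(1 + O) = 2*O/(1 + O))
(o(-38) - 59)*P(-9, 31) = (2*(-38)/(1 - 38) - 59)*((26 - 9)/(-16 + 31)) = (2*(-38)/(-37) - 59)*(17/15) = (2*(-38)*(-1/37) - 59)*((1/15)*17) = (76/37 - 59)*(17/15) = -2107/37*17/15 = -35819/555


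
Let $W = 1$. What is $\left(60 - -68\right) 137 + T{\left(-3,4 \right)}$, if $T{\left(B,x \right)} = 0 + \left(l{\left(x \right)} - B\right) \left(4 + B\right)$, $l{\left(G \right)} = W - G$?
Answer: $17536$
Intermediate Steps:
$l{\left(G \right)} = 1 - G$
$T{\left(B,x \right)} = \left(4 + B\right) \left(1 - B - x\right)$ ($T{\left(B,x \right)} = 0 + \left(\left(1 - x\right) - B\right) \left(4 + B\right) = 0 + \left(1 - B - x\right) \left(4 + B\right) = 0 + \left(4 + B\right) \left(1 - B - x\right) = \left(4 + B\right) \left(1 - B - x\right)$)
$\left(60 - -68\right) 137 + T{\left(-3,4 \right)} = \left(60 - -68\right) 137 - \left(12 - 12\right) = \left(60 + 68\right) 137 + \left(4 - 9 - 16 + 9 + 12\right) = 128 \cdot 137 + \left(4 - 9 - 16 + 9 + 12\right) = 17536 + 0 = 17536$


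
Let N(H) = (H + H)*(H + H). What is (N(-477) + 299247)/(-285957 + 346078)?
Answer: 1209363/60121 ≈ 20.115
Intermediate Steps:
N(H) = 4*H² (N(H) = (2*H)*(2*H) = 4*H²)
(N(-477) + 299247)/(-285957 + 346078) = (4*(-477)² + 299247)/(-285957 + 346078) = (4*227529 + 299247)/60121 = (910116 + 299247)*(1/60121) = 1209363*(1/60121) = 1209363/60121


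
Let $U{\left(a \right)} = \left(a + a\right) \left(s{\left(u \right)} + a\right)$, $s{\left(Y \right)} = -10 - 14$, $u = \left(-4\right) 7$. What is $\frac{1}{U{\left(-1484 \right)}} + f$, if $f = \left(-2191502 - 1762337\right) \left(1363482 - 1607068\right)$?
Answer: $\frac{4310588270547680577}{4475744} \approx 9.631 \cdot 10^{11}$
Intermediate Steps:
$u = -28$
$s{\left(Y \right)} = -24$ ($s{\left(Y \right)} = -10 - 14 = -24$)
$U{\left(a \right)} = 2 a \left(-24 + a\right)$ ($U{\left(a \right)} = \left(a + a\right) \left(-24 + a\right) = 2 a \left(-24 + a\right)$)
$f = 963099826654$ ($f = \left(-3953839\right) \left(-243586\right) = 963099826654$)
$\frac{1}{U{\left(-1484 \right)}} + f = \frac{1}{2 \left(-1484\right) \left(-24 - 1484\right)} + 963099826654 = \frac{1}{2 \left(-1484\right) \left(-1508\right)} + 963099826654 = \frac{1}{4475744} + 963099826654 = \frac{4310588270547680577}{4475744}$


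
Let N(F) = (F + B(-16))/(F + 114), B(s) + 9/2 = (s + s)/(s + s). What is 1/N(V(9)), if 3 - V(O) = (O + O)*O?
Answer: 18/65 ≈ 0.27692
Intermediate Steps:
V(O) = 3 - 2*O**2 (V(O) = 3 - (O + O)*O = 3 - 2*O*O = 3 - 2*O**2)
B(s) = -7/2 (B(s) = -9/2 + (s + s)/(s + s) = -9/2 + (2*s)/((2*s)) = -9/2 + (2*s)*(1/(2*s)) = -9/2 + 1 = -7/2)
N(F) = (-7/2 + F)/(114 + F) (N(F) = (F - 7/2)/(F + 114) = (-7/2 + F)/(114 + F))
1/N(V(9)) = 1/((-7/2 + (3 - 2*9**2))/(114 + (3 - 2*9**2))) = 1/((-7/2 + (3 - 2*81))/(114 + (3 - 2*81))) = 1/((-7/2 + (3 - 162))/(114 + (3 - 162))) = 1/((-7/2 - 159)/(114 - 159)) = 1/(-325/2/(-45)) = 1/(-1/45*(-325/2)) = 1/(65/18) = 18/65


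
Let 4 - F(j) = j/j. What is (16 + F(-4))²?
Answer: 361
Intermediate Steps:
F(j) = 3 (F(j) = 4 - j/j = 4 - 1*1 = 4 - 1 = 3)
(16 + F(-4))² = (16 + 3)² = 19² = 361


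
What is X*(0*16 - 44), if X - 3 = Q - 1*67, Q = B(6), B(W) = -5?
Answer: 3036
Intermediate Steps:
Q = -5
X = -69 (X = 3 + (-5 - 1*67) = 3 + (-5 - 67) = 3 - 72 = -69)
X*(0*16 - 44) = -69*(0*16 - 44) = -69*(0 - 44) = -69*(-44) = 3036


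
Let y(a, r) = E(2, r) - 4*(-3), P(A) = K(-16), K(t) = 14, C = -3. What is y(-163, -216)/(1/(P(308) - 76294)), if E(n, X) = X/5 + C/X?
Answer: 21409889/9 ≈ 2.3789e+6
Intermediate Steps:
E(n, X) = -3/X + X/5 (E(n, X) = X/5 - 3/X = -3/X + X/5)
P(A) = 14
y(a, r) = 12 - 3/r + r/5 (y(a, r) = (-3/r + r/5) - 4*(-3) = (-3/r + r/5) + 12 = 12 - 3/r + r/5)
y(-163, -216)/(1/(P(308) - 76294)) = (12 - 3/(-216) + (⅕)*(-216))/(1/(14 - 76294)) = (12 - 3*(-1/216) - 216/5)/(1/(-76280)) = (12 + 1/72 - 216/5)/(-1/76280) = -11227/360*(-76280) = 21409889/9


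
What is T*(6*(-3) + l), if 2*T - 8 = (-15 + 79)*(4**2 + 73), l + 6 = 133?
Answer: 310868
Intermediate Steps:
l = 127 (l = -6 + 133 = 127)
T = 2852 (T = 4 + ((-15 + 79)*(4**2 + 73))/2 = 4 + (64*(16 + 73))/2 = 4 + (64*89)/2 = 4 + (1/2)*5696 = 4 + 2848 = 2852)
T*(6*(-3) + l) = 2852*(6*(-3) + 127) = 2852*(-18 + 127) = 2852*109 = 310868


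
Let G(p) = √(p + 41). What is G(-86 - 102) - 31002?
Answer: -31002 + 7*I*√3 ≈ -31002.0 + 12.124*I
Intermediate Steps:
G(p) = √(41 + p)
G(-86 - 102) - 31002 = √(41 + (-86 - 102)) - 31002 = √(41 - 188) - 31002 = √(-147) - 31002 = 7*I*√3 - 31002 = -31002 + 7*I*√3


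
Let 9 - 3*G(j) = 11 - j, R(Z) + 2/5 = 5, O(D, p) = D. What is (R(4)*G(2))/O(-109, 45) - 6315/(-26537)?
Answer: 6315/26537 ≈ 0.23797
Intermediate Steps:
R(Z) = 23/5 (R(Z) = -⅖ + 5 = 23/5)
G(j) = -⅔ + j/3 (G(j) = 3 - (11 - j)/3 = 3 + (-11/3 + j/3) = -⅔ + j/3)
(R(4)*G(2))/O(-109, 45) - 6315/(-26537) = (23*(-⅔ + (⅓)*2)/5)/(-109) - 6315/(-26537) = (23*(-⅔ + ⅔)/5)*(-1/109) - 6315*(-1/26537) = ((23/5)*0)*(-1/109) + 6315/26537 = 0*(-1/109) + 6315/26537 = 0 + 6315/26537 = 6315/26537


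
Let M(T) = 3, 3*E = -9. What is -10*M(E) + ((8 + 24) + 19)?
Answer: 21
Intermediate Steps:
E = -3 (E = (⅓)*(-9) = -3)
-10*M(E) + ((8 + 24) + 19) = -10*3 + ((8 + 24) + 19) = -30 + (32 + 19) = -30 + 51 = 21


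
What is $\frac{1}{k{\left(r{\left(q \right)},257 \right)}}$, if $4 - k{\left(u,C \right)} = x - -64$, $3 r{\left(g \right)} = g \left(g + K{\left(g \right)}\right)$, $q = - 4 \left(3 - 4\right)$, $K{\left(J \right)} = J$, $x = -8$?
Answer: $- \frac{1}{52} \approx -0.019231$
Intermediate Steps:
$q = 4$ ($q = \left(-4\right) \left(-1\right) = 4$)
$r{\left(g \right)} = \frac{2 g^{2}}{3}$ ($r{\left(g \right)} = \frac{g \left(g + g\right)}{3} = \frac{g 2 g}{3} = \frac{2 g^{2}}{3}$)
$k{\left(u,C \right)} = -52$ ($k{\left(u,C \right)} = 4 - \left(-8 - -64\right) = 4 - \left(-8 + 64\right) = 4 - 56 = -52$)
$\frac{1}{k{\left(r{\left(q \right)},257 \right)}} = \frac{1}{-52} = - \frac{1}{52}$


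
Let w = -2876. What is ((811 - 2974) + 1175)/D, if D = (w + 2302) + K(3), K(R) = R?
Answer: 988/571 ≈ 1.7303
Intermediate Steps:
D = -571 (D = (-2876 + 2302) + 3 = -574 + 3 = -571)
((811 - 2974) + 1175)/D = ((811 - 2974) + 1175)/(-571) = (-2163 + 1175)*(-1/571) = -988*(-1/571) = 988/571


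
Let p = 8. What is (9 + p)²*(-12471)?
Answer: -3604119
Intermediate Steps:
(9 + p)²*(-12471) = (9 + 8)²*(-12471) = 17²*(-12471) = 289*(-12471) = -3604119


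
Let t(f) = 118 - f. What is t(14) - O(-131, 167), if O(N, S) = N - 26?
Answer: 261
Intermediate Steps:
O(N, S) = -26 + N
t(14) - O(-131, 167) = (118 - 1*14) - (-26 - 131) = (118 - 14) - 1*(-157) = 104 + 157 = 261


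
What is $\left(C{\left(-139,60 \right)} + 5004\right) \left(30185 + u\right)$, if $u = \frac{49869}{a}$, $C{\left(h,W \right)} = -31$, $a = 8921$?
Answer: $\frac{1339379353142}{8921} \approx 1.5014 \cdot 10^{8}$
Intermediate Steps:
$u = \frac{49869}{8921} \approx 5.5901$
$\left(C{\left(-139,60 \right)} + 5004\right) \left(30185 + u\right) = \left(-31 + 5004\right) \left(30185 + \frac{49869}{8921}\right) = 4973 \cdot \frac{269330254}{8921} = \frac{1339379353142}{8921}$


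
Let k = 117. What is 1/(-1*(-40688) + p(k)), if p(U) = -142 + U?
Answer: 1/40663 ≈ 2.4592e-5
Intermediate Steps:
1/(-1*(-40688) + p(k)) = 1/(-1*(-40688) + (-142 + 117)) = 1/(40688 - 25) = 1/40663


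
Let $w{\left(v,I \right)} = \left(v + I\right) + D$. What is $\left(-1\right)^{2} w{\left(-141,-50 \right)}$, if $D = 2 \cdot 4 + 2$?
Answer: $-181$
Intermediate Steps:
$D = 10$ ($D = 8 + 2 = 10$)
$w{\left(v,I \right)} = 10 + I + v$ ($w{\left(v,I \right)} = \left(v + I\right) + 10 = \left(I + v\right) + 10 = 10 + I + v$)
$\left(-1\right)^{2} w{\left(-141,-50 \right)} = \left(-1\right)^{2} \left(10 - 50 - 141\right) = 1 \left(-181\right) = -181$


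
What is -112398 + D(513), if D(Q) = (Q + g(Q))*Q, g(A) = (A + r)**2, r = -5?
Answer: 132537603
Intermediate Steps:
g(A) = (-5 + A)**2 (g(A) = (A - 5)**2 = (-5 + A)**2)
D(Q) = Q*(Q + (-5 + Q)**2) (D(Q) = (Q + (-5 + Q)**2)*Q = Q*(Q + (-5 + Q)**2))
-112398 + D(513) = -112398 + 513*(513 + (-5 + 513)**2) = -112398 + 513*(513 + 508**2) = -112398 + 513*(513 + 258064) = -112398 + 513*258577 = -112398 + 132650001 = 132537603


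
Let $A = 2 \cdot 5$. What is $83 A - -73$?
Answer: $903$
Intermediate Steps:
$A = 10$
$83 A - -73 = 83 \cdot 10 - -73 = 830 + 73 = 903$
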